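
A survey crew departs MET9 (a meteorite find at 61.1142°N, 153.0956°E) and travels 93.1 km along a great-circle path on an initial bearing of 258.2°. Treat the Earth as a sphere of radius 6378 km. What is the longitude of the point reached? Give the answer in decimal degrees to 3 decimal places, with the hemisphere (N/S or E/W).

151.410°E

δ = d/R = 93.1/6378 = 0.014597 rad
φ₂ = arcsin(sin φ₁ cos δ + cos φ₁ sin δ cos θ)
   = arcsin(0.87558·0.99989 + 0.48307·0.01460·-0.20450) = 60.93263°
λ₂ = λ₁ + atan2(sin θ sin δ cos φ₁, cos δ − sin φ₁ sin φ₂) = 151.41034°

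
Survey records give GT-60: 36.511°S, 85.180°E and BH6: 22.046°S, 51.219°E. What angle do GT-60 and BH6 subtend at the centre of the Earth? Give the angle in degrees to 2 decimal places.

Δφ = 14.4650°,  Δλ = -33.9610°
a = sin²(Δφ/2) + cos φ₁ cos φ₂ sin²(Δλ/2) = 0.079389
c = 2·arcsin(√a) = 0.571259 rad = 32.7307°

32.73°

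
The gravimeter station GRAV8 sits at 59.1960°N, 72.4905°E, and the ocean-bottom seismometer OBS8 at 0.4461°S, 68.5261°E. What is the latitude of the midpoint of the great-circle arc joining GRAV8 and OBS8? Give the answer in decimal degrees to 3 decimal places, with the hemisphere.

Bx = cos φ₂ cos Δλ = 0.997577,  By = cos φ₂ sin Δλ = -0.069135
φₘ = atan2(sin φ₁ + sin φ₂, √((cos φ₁ + Bx)² + By²)) = 29.38808°
λₘ = λ₁ + atan2(By, cos φ₁ + Bx) = 69.86852°

29.388°N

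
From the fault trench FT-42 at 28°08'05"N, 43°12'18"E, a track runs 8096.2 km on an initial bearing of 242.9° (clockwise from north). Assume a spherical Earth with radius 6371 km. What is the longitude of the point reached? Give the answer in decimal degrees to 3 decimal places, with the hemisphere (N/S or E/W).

18.084°W

FT-42: φ = +28.13472°, λ = +43.20500°
δ = d/R = 8096.2/6371 = 1.270790 rad
φ₂ = arcsin(sin φ₁ cos δ + cos φ₁ sin δ cos θ)
   = arcsin(0.47155·0.29553 + 0.88184·0.95533·-0.45554) = -14.14761°
λ₂ = λ₁ + atan2(sin θ sin δ cos φ₁, cos δ − sin φ₁ sin φ₂) = -18.08384°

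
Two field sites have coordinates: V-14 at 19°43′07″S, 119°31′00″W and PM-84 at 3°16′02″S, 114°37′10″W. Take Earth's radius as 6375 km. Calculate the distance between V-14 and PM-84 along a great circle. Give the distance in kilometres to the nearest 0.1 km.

1906.2 km

V-14: φ = -19.71861°, λ = -119.51667°
PM-84: φ = -3.26722°, λ = -114.61944°
Δφ = 16.4514°,  Δλ = 4.8972°
a = sin²(Δφ/2) + cos φ₁ cos φ₂ sin²(Δλ/2) = 0.022185
c = 2·arcsin(√a) = 0.299007 rad = 17.1318°
d = R·c = 6375 × 0.299007 = 1906.2 km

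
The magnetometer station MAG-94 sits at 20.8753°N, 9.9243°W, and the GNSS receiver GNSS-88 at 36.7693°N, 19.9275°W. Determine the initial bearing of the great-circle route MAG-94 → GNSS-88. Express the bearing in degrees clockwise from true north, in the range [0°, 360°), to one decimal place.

Δλ = -10.0032°
y = sin Δλ · cos φ₂ = -0.139145
x = cos φ₁ sin φ₂ − sin φ₁ cos φ₂ cos Δλ = 0.278198
θ = atan2(y, x) = -26.5727° → 333.4273° (mod 360°)

333.4°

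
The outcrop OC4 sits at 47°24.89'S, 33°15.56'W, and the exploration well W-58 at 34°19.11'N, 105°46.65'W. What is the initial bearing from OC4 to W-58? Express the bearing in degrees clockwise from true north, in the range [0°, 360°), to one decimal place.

OC4: φ = -47.41483°, λ = -33.25933°
W-58: φ = +34.31850°, λ = -105.77750°
Δλ = -72.5182°
y = sin Δλ · cos φ₂ = -0.787769
x = cos φ₁ sin φ₂ − sin φ₁ cos φ₂ cos Δλ = 0.564185
θ = atan2(y, x) = -54.3905° → 305.6095° (mod 360°)

305.6°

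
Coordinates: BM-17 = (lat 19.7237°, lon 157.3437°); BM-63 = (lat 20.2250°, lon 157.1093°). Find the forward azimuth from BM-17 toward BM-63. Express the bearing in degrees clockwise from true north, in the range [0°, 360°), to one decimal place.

336.3°

Δλ = -0.2344°
y = sin Δλ · cos φ₂ = -0.003839
x = cos φ₁ sin φ₂ − sin φ₁ cos φ₂ cos Δλ = 0.008752
θ = atan2(y, x) = -23.6835° → 336.3165° (mod 360°)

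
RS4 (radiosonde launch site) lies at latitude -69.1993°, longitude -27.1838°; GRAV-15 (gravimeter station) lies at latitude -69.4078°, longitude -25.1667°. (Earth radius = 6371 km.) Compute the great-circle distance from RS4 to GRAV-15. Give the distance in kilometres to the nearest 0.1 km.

82.6 km

Δφ = -0.2085°,  Δλ = 2.0171°
a = sin²(Δφ/2) + cos φ₁ cos φ₂ sin²(Δλ/2) = 0.000042
c = 2·arcsin(√a) = 0.012963 rad = 0.7427°
d = R·c = 6371 × 0.012963 = 82.6 km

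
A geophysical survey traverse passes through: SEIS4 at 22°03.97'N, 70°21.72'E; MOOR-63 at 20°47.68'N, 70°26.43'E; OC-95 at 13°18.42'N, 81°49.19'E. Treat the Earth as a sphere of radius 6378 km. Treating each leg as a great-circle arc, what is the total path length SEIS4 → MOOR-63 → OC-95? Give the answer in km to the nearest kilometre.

SEIS4: φ = +22.06617°, λ = +70.36200°
MOOR-63: φ = +20.79467°, λ = +70.44050°
OC-95: φ = +13.30700°, λ = +81.81983°
SEIS4→MOOR-63: c = 0.022228 rad, d = 141.77 km
MOOR-63→OC-95: c = 0.230338 rad, d = 1469.10 km
Total = 141.77 + 1469.10 = 1610.87 km

1611 km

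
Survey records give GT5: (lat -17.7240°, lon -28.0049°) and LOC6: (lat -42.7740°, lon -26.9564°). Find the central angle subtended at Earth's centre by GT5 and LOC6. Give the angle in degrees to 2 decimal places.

25.07°

Δφ = -25.0500°,  Δλ = 1.0485°
a = sin²(Δφ/2) + cos φ₁ cos φ₂ sin²(Δλ/2) = 0.047089
c = 2·arcsin(√a) = 0.437481 rad = 25.0658°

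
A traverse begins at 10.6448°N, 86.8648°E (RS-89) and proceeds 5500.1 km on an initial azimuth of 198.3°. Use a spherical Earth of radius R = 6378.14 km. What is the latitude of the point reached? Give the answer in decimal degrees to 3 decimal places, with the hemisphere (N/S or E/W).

δ = d/R = 5500.1/6378.14 = 0.862336 rad
φ₂ = arcsin(sin φ₁ cos δ + cos φ₁ sin δ cos θ)
   = arcsin(0.18472·0.65067 + 0.98279·0.75936·-0.94943) = -36.04089°
λ₂ = λ₁ + atan2(sin θ sin δ cos φ₁, cos δ − sin φ₁ sin φ₂) = 69.71479°

36.041°S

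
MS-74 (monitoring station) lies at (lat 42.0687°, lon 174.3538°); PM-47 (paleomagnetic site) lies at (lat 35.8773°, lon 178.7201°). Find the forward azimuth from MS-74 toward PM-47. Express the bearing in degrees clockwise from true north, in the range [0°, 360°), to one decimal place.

149.9°

Δλ = 4.3663°
y = sin Δλ · cos φ₂ = 0.061688
x = cos φ₁ sin φ₂ − sin φ₁ cos φ₂ cos Δλ = -0.106274
θ = atan2(y, x) = 149.8665° → 149.8665° (mod 360°)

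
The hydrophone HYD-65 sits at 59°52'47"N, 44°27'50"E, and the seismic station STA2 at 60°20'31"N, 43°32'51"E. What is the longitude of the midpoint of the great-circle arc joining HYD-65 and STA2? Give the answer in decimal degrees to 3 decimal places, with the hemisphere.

HYD-65: φ = +59.87972°, λ = +44.46389°
STA2: φ = +60.34194°, λ = +43.54750°
Bx = cos φ₂ cos Δλ = 0.494759,  By = cos φ₂ sin Δλ = -0.007914
φₘ = atan2(sin φ₁ + sin φ₂, √((cos φ₁ + Bx)² + By²)) = 60.11162°
λₘ = λ₁ + atan2(By, cos φ₁ + Bx) = 44.00891°

44.009°E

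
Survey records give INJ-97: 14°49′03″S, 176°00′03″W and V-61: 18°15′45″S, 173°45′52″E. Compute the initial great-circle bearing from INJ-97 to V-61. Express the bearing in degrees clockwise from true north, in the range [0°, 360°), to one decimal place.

INJ-97: φ = -14.81750°, λ = -176.00083°
V-61: φ = -18.26250°, λ = +173.76444°
Δλ = -10.2347°
y = sin Δλ · cos φ₂ = -0.168731
x = cos φ₁ sin φ₂ − sin φ₁ cos φ₂ cos Δλ = -0.063955
θ = atan2(y, x) = -110.7583° → 249.2417° (mod 360°)

249.2°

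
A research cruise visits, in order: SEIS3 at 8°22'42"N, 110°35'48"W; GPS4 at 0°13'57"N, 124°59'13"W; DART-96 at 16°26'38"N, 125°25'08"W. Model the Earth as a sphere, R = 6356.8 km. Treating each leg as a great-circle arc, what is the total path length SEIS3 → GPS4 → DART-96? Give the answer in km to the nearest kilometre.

3629 km

SEIS3: φ = +8.37833°, λ = -110.59667°
GPS4: φ = +0.23250°, λ = -124.98694°
DART-96: φ = +16.44389°, λ = -125.41889°
SEIS3→GPS4: c = 0.287799 rad, d = 1829.48 km
GPS4→DART-96: c = 0.283040 rad, d = 1799.23 km
Total = 1829.48 + 1799.23 = 3628.70 km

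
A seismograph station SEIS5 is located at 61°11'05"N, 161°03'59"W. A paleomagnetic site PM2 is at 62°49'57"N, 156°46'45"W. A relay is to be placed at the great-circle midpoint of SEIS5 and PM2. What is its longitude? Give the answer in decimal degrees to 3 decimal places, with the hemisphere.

158.981°W

SEIS5: φ = +61.18472°, λ = -161.06639°
PM2: φ = +62.83250°, λ = -156.77917°
Bx = cos φ₂ cos Δλ = 0.455316,  By = cos φ₂ sin Δλ = 0.034133
φₘ = atan2(sin φ₁ + sin φ₂, √((cos φ₁ + Bx)² + By²)) = 62.02522°
λₘ = λ₁ + atan2(By, cos φ₁ + Bx) = -158.98080°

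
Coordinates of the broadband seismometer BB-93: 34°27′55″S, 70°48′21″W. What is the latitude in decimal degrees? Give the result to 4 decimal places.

34° + 27′/60 + 55″/3600 = 34 + 0.45000 + 0.01528 = 34.4653°

34.4653°S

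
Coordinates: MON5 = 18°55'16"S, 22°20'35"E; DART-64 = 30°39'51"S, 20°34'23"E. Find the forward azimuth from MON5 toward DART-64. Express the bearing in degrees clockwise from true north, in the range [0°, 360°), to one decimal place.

MON5: φ = -18.92111°, λ = +22.34306°
DART-64: φ = -30.66417°, λ = +20.57306°
Δλ = -1.7700°
y = sin Δλ · cos φ₂ = -0.026568
x = cos φ₁ sin φ₂ − sin φ₁ cos φ₂ cos Δλ = -0.203656
θ = atan2(y, x) = -172.5673° → 187.4327° (mod 360°)

187.4°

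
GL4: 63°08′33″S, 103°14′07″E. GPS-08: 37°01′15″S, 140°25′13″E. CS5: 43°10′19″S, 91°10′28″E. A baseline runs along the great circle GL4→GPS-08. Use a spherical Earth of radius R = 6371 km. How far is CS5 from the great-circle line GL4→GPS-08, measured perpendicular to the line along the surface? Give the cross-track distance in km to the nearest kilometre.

2337 km

GL4: φ = -63.14250°, λ = +103.23528°
GPS-08: φ = -37.02083°, λ = +140.42028°
CS5: φ = -43.17194°, λ = +91.17444°
δ₁₃ = central angle GL4→CS5 = 0.369258 rad  (haversine)
θ₁₃ = bearing GL4→CS5 = 335.025°,  θ₁₂ = bearing GL4→GPS-08 = 58.522°
dₓₜ = R·arcsin(sin δ₁₃ · sin(θ₁₃ − θ₁₂)) = 6371·arcsin(0.36092·sin(276.504°)) = -2336.682 km
|dₓₜ| = 2336.682 km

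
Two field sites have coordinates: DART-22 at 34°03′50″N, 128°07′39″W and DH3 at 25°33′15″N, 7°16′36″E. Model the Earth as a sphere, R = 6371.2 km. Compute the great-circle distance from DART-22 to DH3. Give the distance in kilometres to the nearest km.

DART-22: φ = +34.06389°, λ = -128.12750°
DH3: φ = +25.55417°, λ = +7.27667°
Δφ = -8.5097°,  Δλ = 135.4042°
a = sin²(Δφ/2) + cos φ₁ cos φ₂ sin²(Δλ/2) = 0.645288
c = 2·arcsin(√a) = 1.865624 rad = 106.8924°
d = R·c = 6371.2 × 1.865624 = 11886.3 km

11886 km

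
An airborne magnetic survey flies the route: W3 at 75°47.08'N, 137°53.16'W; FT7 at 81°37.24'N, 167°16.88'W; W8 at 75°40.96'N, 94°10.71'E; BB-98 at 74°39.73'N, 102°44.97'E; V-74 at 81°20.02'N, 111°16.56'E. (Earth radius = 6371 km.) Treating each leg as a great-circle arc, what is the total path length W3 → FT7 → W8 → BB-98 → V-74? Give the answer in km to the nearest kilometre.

3882 km

W3: φ = +75.78467°, λ = -137.88600°
FT7: φ = +81.62067°, λ = -167.28133°
W8: φ = +75.68267°, λ = +94.17850°
BB-98: φ = +74.66217°, λ = +102.74950°
V-74: φ = +81.33367°, λ = +111.27600°
W3→FT7: c = 0.140045 rad, d = 892.22 km
FT7→W8: c = 0.306995 rad, d = 1955.87 km
W8→BB-98: c = 0.042173 rad, d = 268.68 km
BB-98→V-74: c = 0.120172 rad, d = 765.62 km
Total = 892.22 + 1955.87 + 268.68 + 765.62 = 3882.39 km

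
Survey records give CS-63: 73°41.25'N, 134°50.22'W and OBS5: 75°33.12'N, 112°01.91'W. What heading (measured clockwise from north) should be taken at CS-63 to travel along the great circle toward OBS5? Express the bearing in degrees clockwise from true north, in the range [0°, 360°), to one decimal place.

62.1°

CS-63: φ = +73.68750°, λ = -134.83700°
OBS5: φ = +75.55200°, λ = -112.03183°
Δλ = 22.8052°
y = sin Δλ · cos φ₂ = 0.096706
x = cos φ₁ sin φ₂ − sin φ₁ cos φ₂ cos Δλ = 0.051255
θ = atan2(y, x) = 62.0762° → 62.0762° (mod 360°)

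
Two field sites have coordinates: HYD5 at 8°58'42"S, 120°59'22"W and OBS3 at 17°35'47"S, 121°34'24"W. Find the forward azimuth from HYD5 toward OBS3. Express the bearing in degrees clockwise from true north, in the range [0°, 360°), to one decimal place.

183.7°

HYD5: φ = -8.97833°, λ = -120.98944°
OBS3: φ = -17.59639°, λ = -121.57333°
Δλ = -0.5839°
y = sin Δλ · cos φ₂ = -0.009714
x = cos φ₁ sin φ₂ − sin φ₁ cos φ₂ cos Δλ = -0.149855
θ = atan2(y, x) = -176.2912° → 183.7088° (mod 360°)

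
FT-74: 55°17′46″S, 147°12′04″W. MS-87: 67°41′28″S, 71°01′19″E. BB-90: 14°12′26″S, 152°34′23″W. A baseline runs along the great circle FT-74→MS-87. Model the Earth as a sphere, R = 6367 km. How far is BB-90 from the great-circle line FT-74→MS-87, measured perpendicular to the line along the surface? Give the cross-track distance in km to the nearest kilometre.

FT-74: φ = -55.29611°, λ = -147.20111°
MS-87: φ = -67.69111°, λ = +71.02194°
BB-90: φ = -14.20722°, λ = -152.57306°
δ₁₃ = central angle FT-74→BB-90 = 0.720817 rad  (haversine)
θ₁₃ = bearing FT-74→BB-90 = 352.096°,  θ₁₂ = bearing FT-74→MS-87 = 196.924°
dₓₜ = R·arcsin(sin δ₁₃ · sin(θ₁₃ − θ₁₂)) = 6367·arcsin(0.66000·sin(155.172°)) = 1787.873 km
|dₓₜ| = 1787.873 km

1788 km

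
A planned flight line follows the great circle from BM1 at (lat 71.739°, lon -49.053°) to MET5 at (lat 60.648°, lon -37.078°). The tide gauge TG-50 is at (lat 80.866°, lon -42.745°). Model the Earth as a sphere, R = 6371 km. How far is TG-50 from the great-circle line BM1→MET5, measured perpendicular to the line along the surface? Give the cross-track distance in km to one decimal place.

593.2 km

δ₁₃ = central angle BM1→TG-50 = 0.161184 rad  (haversine)
θ₁₃ = bearing BM1→TG-50 = 6.239°,  θ₁₂ = bearing BM1→MET5 = 150.835°
dₓₜ = R·arcsin(sin δ₁₃ · sin(θ₁₃ − θ₁₂)) = 6371·arcsin(0.16049·sin(-144.596°)) = -593.211 km
|dₓₜ| = 593.211 km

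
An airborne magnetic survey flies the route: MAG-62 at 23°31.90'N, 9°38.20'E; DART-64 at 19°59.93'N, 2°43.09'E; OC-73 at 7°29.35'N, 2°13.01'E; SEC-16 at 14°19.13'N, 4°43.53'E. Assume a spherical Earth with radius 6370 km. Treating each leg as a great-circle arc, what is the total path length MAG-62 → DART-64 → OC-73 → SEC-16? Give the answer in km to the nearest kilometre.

MAG-62: φ = +23.53167°, λ = +9.63667°
DART-64: φ = +19.99883°, λ = +2.71817°
OC-73: φ = +7.48917°, λ = +2.21683°
SEC-16: φ = +14.31883°, λ = +4.72550°
MAG-62→DART-64: c = 0.127945 rad, d = 815.01 km
DART-64→OC-73: c = 0.218499 rad, d = 1391.84 km
OC-73→SEC-16: c = 0.126707 rad, d = 807.12 km
Total = 815.01 + 1391.84 + 807.12 = 3013.97 km

3014 km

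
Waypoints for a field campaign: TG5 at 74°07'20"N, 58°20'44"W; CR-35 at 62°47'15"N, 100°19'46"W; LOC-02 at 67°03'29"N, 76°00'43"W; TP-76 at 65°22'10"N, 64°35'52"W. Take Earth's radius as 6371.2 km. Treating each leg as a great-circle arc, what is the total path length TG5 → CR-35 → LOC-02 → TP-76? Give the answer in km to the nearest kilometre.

3831 km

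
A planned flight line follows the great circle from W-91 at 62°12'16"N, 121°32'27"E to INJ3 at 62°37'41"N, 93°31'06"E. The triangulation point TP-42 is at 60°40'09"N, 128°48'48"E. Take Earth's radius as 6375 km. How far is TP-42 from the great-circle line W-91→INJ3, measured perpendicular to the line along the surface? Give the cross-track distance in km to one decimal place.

46.3 km

W-91: φ = +62.20444°, λ = +121.54083°
INJ3: φ = +62.62806°, λ = +93.51833°
TP-42: φ = +60.66917°, λ = +128.81333°
δ₁₃ = central angle W-91→TP-42 = 0.066293 rad  (haversine)
θ₁₃ = bearing W-91→TP-42 = 110.599°,  θ₁₂ = bearing W-91→INJ3 = 284.304°
dₓₜ = R·arcsin(sin δ₁₃ · sin(θ₁₃ − θ₁₂)) = 6375·arcsin(0.06624·sin(-173.705°)) = -46.304 km
|dₓₜ| = 46.304 km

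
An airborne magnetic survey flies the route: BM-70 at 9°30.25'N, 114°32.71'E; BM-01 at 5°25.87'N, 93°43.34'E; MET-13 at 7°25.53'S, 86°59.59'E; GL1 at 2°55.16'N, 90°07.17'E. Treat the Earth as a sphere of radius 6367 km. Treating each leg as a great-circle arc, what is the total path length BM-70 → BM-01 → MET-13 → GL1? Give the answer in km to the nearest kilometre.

5150 km

BM-70: φ = +9.50417°, λ = +114.54517°
BM-01: φ = +5.43117°, λ = +93.72233°
MET-13: φ = -7.42550°, λ = +86.99317°
GL1: φ = +2.91933°, λ = +90.11950°
BM-70→BM-01: c = 0.367178 rad, d = 2337.82 km
BM-01→MET-13: c = 0.253146 rad, d = 1611.78 km
MET-13→GL1: c = 0.188583 rad, d = 1200.71 km
Total = 2337.82 + 1611.78 + 1200.71 = 5150.31 km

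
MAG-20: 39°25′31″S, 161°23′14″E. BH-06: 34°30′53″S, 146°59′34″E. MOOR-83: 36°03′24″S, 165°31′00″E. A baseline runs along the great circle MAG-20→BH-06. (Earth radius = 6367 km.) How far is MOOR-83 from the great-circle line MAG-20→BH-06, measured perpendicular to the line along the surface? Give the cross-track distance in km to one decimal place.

465.4 km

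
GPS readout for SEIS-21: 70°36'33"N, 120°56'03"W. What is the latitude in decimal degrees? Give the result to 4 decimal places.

70° + 36′/60 + 33″/3600 = 70 + 0.60000 + 0.00917 = 70.6092°

70.6092°N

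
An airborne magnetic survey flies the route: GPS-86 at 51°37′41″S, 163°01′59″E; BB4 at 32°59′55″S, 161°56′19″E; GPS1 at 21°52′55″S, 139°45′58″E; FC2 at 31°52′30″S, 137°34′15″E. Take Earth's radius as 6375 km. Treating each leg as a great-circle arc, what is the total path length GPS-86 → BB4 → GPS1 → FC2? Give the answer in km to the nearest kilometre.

5714 km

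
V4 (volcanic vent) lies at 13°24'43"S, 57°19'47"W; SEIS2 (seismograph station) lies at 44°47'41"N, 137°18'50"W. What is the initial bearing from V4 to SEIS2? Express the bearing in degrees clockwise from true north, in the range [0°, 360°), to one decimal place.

V4: φ = -13.41194°, λ = -57.32972°
SEIS2: φ = +44.79472°, λ = -137.31389°
Δλ = -79.9842°
y = sin Δλ · cos φ₂ = -0.698821
x = cos φ₁ sin φ₂ − sin φ₁ cos φ₂ cos Δλ = 0.713981
θ = atan2(y, x) = -44.3852° → 315.6148° (mod 360°)

315.6°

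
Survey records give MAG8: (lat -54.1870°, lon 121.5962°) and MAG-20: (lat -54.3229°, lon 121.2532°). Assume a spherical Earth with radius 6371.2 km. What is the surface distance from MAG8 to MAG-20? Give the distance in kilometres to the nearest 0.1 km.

26.9 km

Δφ = -0.1359°,  Δλ = -0.3430°
a = sin²(Δφ/2) + cos φ₁ cos φ₂ sin²(Δλ/2) = 0.000004
c = 2·arcsin(√a) = 0.004226 rad = 0.2421°
d = R·c = 6371.2 × 0.004226 = 26.9 km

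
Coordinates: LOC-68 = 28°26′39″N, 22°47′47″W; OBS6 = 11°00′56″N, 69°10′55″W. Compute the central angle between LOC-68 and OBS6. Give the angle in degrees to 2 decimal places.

46.66°

LOC-68: φ = +28.44417°, λ = -22.79639°
OBS6: φ = +11.01556°, λ = -69.18194°
Δφ = -17.4286°,  Δλ = -46.3856°
a = sin²(Δφ/2) + cos φ₁ cos φ₂ sin²(Δλ/2) = 0.156818
c = 2·arcsin(√a) = 0.814318 rad = 46.6570°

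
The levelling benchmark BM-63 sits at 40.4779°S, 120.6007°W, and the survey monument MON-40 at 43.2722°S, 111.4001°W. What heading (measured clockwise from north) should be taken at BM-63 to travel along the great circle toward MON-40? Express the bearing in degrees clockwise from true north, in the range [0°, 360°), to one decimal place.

Δλ = 9.2006°
y = sin Δλ · cos φ₂ = 0.116418
x = cos φ₁ sin φ₂ − sin φ₁ cos φ₂ cos Δλ = -0.054831
θ = atan2(y, x) = 115.2198° → 115.2198° (mod 360°)

115.2°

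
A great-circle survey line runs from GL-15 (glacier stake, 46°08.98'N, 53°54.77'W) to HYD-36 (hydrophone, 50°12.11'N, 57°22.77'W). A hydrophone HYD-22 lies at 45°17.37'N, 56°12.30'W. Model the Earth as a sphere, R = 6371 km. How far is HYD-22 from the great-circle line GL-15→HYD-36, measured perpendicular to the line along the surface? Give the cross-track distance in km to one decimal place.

GL-15: φ = +46.14967°, λ = -53.91283°
HYD-36: φ = +50.20183°, λ = -57.37950°
HYD-22: φ = +45.28950°, λ = -56.20500°
δ₁₃ = central angle GL-15→HYD-22 = 0.031708 rad  (haversine)
θ₁₃ = bearing GL-15→HYD-22 = 242.566°,  θ₁₂ = bearing GL-15→HYD-36 = 331.575°
dₓₜ = R·arcsin(sin δ₁₃ · sin(θ₁₃ − θ₁₂)) = 6371·arcsin(0.03170·sin(-89.009°)) = -201.982 km
|dₓₜ| = 201.982 km

202.0 km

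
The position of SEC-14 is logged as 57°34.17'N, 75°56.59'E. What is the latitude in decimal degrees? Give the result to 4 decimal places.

57° + 34.17′/60 = 57 + 0.56950 = 57.5695°

57.5695°N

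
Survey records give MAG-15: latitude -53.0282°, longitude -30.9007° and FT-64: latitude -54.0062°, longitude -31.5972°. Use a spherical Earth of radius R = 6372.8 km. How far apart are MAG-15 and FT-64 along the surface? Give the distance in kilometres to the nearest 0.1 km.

Δφ = -0.9780°,  Δλ = -0.6965°
a = sin²(Δφ/2) + cos φ₁ cos φ₂ sin²(Δλ/2) = 0.000086
c = 2·arcsin(√a) = 0.018536 rad = 1.0621°
d = R·c = 6372.8 × 0.018536 = 118.1 km

118.1 km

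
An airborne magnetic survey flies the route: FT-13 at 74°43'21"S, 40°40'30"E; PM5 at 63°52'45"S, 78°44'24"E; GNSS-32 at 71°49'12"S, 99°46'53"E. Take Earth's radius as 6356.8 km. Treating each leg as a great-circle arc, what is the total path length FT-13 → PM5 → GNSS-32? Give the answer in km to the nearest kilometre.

FT-13: φ = -74.72250°, λ = +40.67500°
PM5: φ = -63.87917°, λ = +78.74000°
GNSS-32: φ = -71.82000°, λ = +99.78139°
FT-13→PM5: c = 0.292688 rad, d = 1860.56 km
PM5→GNSS-32: c = 0.193943 rad, d = 1232.86 km
Total = 1860.56 + 1232.86 = 3093.41 km

3093 km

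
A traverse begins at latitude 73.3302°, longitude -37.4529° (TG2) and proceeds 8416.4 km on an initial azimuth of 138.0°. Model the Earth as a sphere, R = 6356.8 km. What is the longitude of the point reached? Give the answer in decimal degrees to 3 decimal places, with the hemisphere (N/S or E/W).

δ = d/R = 8416.4/6356.8 = 1.323999 rad
φ₂ = arcsin(sin φ₁ cos δ + cos φ₁ sin δ cos θ)
   = arcsin(0.95797·0.24430 + 0.28686·0.96970·-0.74314) = 1.56529°
λ₂ = λ₁ + atan2(sin θ sin δ cos φ₁, cos δ − sin φ₁ sin φ₂) = 3.02074°

3.021°E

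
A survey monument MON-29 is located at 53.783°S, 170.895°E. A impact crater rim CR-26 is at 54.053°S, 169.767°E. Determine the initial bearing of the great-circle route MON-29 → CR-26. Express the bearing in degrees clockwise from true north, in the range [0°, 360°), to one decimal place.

Δλ = -1.1280°
y = sin Δλ · cos φ₂ = -0.011556
x = cos φ₁ sin φ₂ − sin φ₁ cos φ₂ cos Δλ = -0.004804
θ = atan2(y, x) = -112.5733° → 247.4267° (mod 360°)

247.4°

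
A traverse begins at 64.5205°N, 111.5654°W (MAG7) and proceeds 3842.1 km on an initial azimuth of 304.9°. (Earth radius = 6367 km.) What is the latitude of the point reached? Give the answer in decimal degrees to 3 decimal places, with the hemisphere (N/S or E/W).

62.004°N

δ = d/R = 3842.1/6367 = 0.603440 rad
φ₂ = arcsin(sin φ₁ cos δ + cos φ₁ sin δ cos θ)
   = arcsin(0.90274·0.82339 + 0.43019·0.56748·0.57215) = 62.00380°
λ₂ = λ₁ + atan2(sin θ sin δ cos φ₁, cos δ − sin φ₁ sin φ₂) = 165.91487°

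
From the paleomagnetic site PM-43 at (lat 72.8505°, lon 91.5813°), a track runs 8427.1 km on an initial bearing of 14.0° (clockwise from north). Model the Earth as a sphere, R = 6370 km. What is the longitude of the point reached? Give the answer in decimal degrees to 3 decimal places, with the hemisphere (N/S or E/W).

104.261°W

δ = d/R = 8427.1/6370 = 1.322936 rad
φ₂ = arcsin(sin φ₁ cos δ + cos φ₁ sin δ cos θ)
   = arcsin(0.95554·0.24533 + 0.29487·0.96944·0.97030) = 30.78290°
λ₂ = λ₁ + atan2(sin θ sin δ cos φ₁, cos δ − sin φ₁ sin φ₂) = -104.26093°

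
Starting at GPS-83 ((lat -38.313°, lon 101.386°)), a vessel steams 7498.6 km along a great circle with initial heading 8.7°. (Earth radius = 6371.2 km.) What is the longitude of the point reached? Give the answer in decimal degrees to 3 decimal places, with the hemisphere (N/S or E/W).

110.538°E

δ = d/R = 7498.6/6371.2 = 1.176953 rad
φ₂ = arcsin(sin φ₁ cos δ + cos φ₁ sin δ cos θ)
   = arcsin(-0.61996·0.38374 + 0.78464·0.92344·0.98849) = 28.57606°
λ₂ = λ₁ + atan2(sin θ sin δ cos φ₁, cos δ − sin φ₁ sin φ₂) = 110.53812°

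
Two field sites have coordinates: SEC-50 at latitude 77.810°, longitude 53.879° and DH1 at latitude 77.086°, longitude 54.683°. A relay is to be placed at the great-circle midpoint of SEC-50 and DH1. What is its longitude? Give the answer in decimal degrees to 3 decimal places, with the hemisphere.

54.292°E

Bx = cos φ₂ cos Δλ = 0.223466,  By = cos φ₂ sin Δλ = 0.003136
φₘ = atan2(sin φ₁ + sin φ₂, √((cos φ₁ + Bx)² + By²)) = 77.44830°
λₘ = λ₁ + atan2(By, cos φ₁ + Bx) = 54.29241°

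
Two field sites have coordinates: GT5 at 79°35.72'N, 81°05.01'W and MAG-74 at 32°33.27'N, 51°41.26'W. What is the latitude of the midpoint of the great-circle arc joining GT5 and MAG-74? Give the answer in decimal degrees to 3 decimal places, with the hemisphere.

GT5: φ = +79.59533°, λ = -81.08350°
MAG-74: φ = +32.55450°, λ = -51.68767°
Bx = cos φ₂ cos Δλ = 0.734359,  By = cos φ₂ sin Δλ = 0.413720
φₘ = atan2(sin φ₁ + sin φ₂, √((cos φ₁ + Bx)² + By²)) = 56.57905°
λₘ = λ₁ + atan2(By, cos φ₁ + Bx) = -56.75229°

56.579°N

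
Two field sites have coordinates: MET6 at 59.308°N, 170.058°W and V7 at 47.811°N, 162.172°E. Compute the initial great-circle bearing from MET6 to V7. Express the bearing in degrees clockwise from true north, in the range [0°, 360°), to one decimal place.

Δλ = -27.7700°
y = sin Δλ · cos φ₂ = -0.312904
x = cos φ₁ sin φ₂ − sin φ₁ cos φ₂ cos Δλ = -0.132802
θ = atan2(y, x) = -112.9973° → 247.0027° (mod 360°)

247.0°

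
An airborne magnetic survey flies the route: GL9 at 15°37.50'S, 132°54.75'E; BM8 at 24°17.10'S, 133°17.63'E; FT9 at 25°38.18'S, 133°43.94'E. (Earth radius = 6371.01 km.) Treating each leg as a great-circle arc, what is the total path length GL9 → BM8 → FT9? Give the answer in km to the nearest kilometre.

GL9: φ = -15.62500°, λ = +132.91250°
BM8: φ = -24.28500°, λ = +133.29383°
FT9: φ = -25.63633°, λ = +133.73233°
GL9→BM8: c = 0.151275 rad, d = 963.77 km
BM8→FT9: c = 0.024585 rad, d = 156.63 km
Total = 963.77 + 156.63 = 1120.40 km

1120 km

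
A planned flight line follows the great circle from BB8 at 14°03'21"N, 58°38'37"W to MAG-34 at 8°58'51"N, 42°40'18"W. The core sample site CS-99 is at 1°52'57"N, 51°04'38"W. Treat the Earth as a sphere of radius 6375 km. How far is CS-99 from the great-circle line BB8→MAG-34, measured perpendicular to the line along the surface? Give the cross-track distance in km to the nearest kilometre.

BB8: φ = +14.05583°, λ = -58.64361°
MAG-34: φ = +8.98083°, λ = -42.67167°
CS-99: φ = +1.88250°, λ = -51.07722°
δ₁₃ = central angle BB8→CS-99 = 0.249353 rad  (haversine)
θ₁₃ = bearing BB8→CS-99 = 147.772°,  θ₁₂ = bearing BB8→MAG-34 = 106.246°
dₓₜ = R·arcsin(sin δ₁₃ · sin(θ₁₃ − θ₁₂)) = 6375·arcsin(0.24678·sin(41.526°)) = 1047.681 km
|dₓₜ| = 1047.681 km

1048 km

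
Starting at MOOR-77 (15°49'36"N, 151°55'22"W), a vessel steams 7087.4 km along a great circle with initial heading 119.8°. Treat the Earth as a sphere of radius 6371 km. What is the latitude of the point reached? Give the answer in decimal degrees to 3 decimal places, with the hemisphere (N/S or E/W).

17.945°S

MOOR-77: φ = +15.82667°, λ = -151.92278°
δ = d/R = 7087.4/6371 = 1.112447 rad
φ₂ = arcsin(sin φ₁ cos δ + cos φ₁ sin δ cos θ)
   = arcsin(0.27273·0.44247 + 0.96209·0.89678·-0.49697) = -17.94535°
λ₂ = λ₁ + atan2(sin θ sin δ cos φ₁, cos δ − sin φ₁ sin φ₂) = -97.03840°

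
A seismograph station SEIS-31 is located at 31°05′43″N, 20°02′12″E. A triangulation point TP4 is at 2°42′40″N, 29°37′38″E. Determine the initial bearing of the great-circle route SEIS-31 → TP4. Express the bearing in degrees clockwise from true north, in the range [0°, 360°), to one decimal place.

160.4°

SEIS-31: φ = +31.09528°, λ = +20.03667°
TP4: φ = +2.71111°, λ = +29.62722°
Δλ = 9.5906°
y = sin Δλ · cos φ₂ = 0.166420
x = cos φ₁ sin φ₂ − sin φ₁ cos φ₂ cos Δλ = -0.468171
θ = atan2(y, x) = 160.4313° → 160.4313° (mod 360°)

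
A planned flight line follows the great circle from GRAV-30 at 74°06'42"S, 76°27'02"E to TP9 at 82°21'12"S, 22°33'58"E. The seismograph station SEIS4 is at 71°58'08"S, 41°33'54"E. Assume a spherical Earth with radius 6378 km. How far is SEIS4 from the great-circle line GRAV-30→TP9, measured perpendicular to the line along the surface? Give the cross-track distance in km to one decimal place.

GRAV-30: φ = -74.11167°, λ = +76.45056°
TP9: φ = -82.35333°, λ = +22.56611°
SEIS4: φ = -71.96889°, λ = +41.56500°
δ₁₃ = central angle GRAV-30→SEIS4 = 0.178715 rad  (haversine)
θ₁₃ = bearing GRAV-30→SEIS4 = 264.801°,  θ₁₂ = bearing GRAV-30→TP9 = 208.755°
dₓₜ = R·arcsin(sin δ₁₃ · sin(θ₁₃ − θ₁₂)) = 6378·arcsin(0.17777·sin(56.046°)) = 943.903 km
|dₓₜ| = 943.903 km

943.9 km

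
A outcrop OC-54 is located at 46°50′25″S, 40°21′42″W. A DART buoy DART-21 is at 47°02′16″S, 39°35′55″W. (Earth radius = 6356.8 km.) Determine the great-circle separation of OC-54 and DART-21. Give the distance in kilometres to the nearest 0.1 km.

OC-54: φ = -46.84028°, λ = -40.36167°
DART-21: φ = -47.03778°, λ = -39.59861°
Δφ = -0.1975°,  Δλ = 0.7631°
a = sin²(Δφ/2) + cos φ₁ cos φ₂ sin²(Δλ/2) = 0.000024
c = 2·arcsin(√a) = 0.009724 rad = 0.5572°
d = R·c = 6356.8 × 0.009724 = 61.8 km

61.8 km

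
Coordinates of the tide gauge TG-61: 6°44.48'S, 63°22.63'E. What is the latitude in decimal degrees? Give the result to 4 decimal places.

6.7413°S

6° + 44.48′/60 = 6 + 0.74133 = 6.7413°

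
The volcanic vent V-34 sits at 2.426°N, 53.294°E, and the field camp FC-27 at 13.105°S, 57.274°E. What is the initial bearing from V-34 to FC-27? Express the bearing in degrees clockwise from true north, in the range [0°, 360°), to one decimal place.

Δλ = 3.9800°
y = sin Δλ · cos φ₂ = 0.067601
x = cos φ₁ sin φ₂ − sin φ₁ cos φ₂ cos Δλ = -0.267660
θ = atan2(y, x) = 165.8257° → 165.8257° (mod 360°)

165.8°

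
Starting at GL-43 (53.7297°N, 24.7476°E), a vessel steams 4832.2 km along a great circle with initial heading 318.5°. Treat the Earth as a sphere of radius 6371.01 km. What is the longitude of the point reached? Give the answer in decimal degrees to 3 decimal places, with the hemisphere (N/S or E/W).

63.479°W

δ = d/R = 4832.2/6371.01 = 0.758467 rad
φ₂ = arcsin(sin φ₁ cos δ + cos φ₁ sin δ cos θ)
   = arcsin(0.80624·0.72589 + 0.59160·0.68781·0.74896) = 62.87234°
λ₂ = λ₁ + atan2(sin θ sin δ cos φ₁, cos δ − sin φ₁ sin φ₂) = -63.47899°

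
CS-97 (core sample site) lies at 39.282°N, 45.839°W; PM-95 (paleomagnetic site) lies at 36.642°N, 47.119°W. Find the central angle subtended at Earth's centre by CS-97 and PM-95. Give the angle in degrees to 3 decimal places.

2.826°

Δφ = -2.6400°,  Δλ = -1.2800°
a = sin²(Δφ/2) + cos φ₁ cos φ₂ sin²(Δλ/2) = 0.000608
c = 2·arcsin(√a) = 0.049327 rad = 2.8262°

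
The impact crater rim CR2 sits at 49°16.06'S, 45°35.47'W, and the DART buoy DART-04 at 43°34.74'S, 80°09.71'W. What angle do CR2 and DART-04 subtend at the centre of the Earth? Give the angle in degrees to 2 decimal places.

CR2: φ = -49.26767°, λ = -45.59117°
DART-04: φ = -43.57900°, λ = -80.16183°
Δφ = 5.6887°,  Δλ = -34.5707°
a = sin²(Δφ/2) + cos φ₁ cos φ₂ sin²(Δλ/2) = 0.044196
c = 2·arcsin(√a) = 0.423617 rad = 24.2715°

24.27°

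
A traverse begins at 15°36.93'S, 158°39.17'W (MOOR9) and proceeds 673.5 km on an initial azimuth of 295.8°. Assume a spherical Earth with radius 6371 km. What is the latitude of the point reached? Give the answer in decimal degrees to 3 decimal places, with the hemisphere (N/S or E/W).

MOOR9: φ = -15.61550°, λ = -158.65283°
δ = d/R = 673.5/6371 = 0.105713 rad
φ₂ = arcsin(sin φ₁ cos δ + cos φ₁ sin δ cos θ)
   = arcsin(-0.26918·0.99442 + 0.96309·0.10552·0.43523) = -12.91167°
λ₂ = λ₁ + atan2(sin θ sin δ cos φ₁, cos δ − sin φ₁ sin φ₂) = -164.24592°

12.912°S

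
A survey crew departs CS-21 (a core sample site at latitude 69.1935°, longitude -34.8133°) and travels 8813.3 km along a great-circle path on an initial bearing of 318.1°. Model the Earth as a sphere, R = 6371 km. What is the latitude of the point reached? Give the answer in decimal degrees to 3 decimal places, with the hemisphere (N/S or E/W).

25.719°N

δ = d/R = 8813.3/6371 = 1.383346 rad
φ₂ = arcsin(sin φ₁ cos δ + cos φ₁ sin δ cos θ)
   = arcsin(0.93479·0.18635 + 0.35521·0.98248·0.74431) = 25.71906°
λ₂ = λ₁ + atan2(sin θ sin δ cos φ₁, cos δ − sin φ₁ sin φ₂) = -168.07066°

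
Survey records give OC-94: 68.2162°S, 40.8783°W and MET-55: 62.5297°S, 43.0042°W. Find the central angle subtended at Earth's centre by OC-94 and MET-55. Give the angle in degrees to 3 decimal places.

5.754°

Δφ = 5.6865°,  Δλ = -2.1259°
a = sin²(Δφ/2) + cos φ₁ cos φ₂ sin²(Δλ/2) = 0.002519
c = 2·arcsin(√a) = 0.100430 rad = 5.7542°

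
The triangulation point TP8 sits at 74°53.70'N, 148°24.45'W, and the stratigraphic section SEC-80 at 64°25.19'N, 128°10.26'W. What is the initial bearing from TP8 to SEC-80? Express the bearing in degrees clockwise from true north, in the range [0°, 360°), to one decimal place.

136.3°

TP8: φ = +74.89500°, λ = -148.40750°
SEC-80: φ = +64.41983°, λ = -128.17100°
Δλ = 20.2365°
y = sin Δλ · cos φ₂ = 0.149349
x = cos φ₁ sin φ₂ − sin φ₁ cos φ₂ cos Δλ = -0.156078
θ = atan2(y, x) = 136.2622° → 136.2622° (mod 360°)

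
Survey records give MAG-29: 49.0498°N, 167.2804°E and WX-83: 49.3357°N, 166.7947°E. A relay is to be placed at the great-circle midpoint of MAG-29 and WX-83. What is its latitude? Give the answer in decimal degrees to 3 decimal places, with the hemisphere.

Bx = cos φ₂ cos Δλ = 0.651602,  By = cos φ₂ sin Δλ = -0.005524
φₘ = atan2(sin φ₁ + sin φ₂, √((cos φ₁ + Bx)² + By²)) = 49.19300°
λₘ = λ₁ + atan2(By, cos φ₁ + Bx) = 167.03825°

49.193°N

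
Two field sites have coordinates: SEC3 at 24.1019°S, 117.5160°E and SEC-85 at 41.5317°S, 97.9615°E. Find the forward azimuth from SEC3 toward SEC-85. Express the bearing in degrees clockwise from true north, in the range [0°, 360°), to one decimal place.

Δλ = -19.5545°
y = sin Δλ · cos φ₂ = -0.250555
x = cos φ₁ sin φ₂ − sin φ₁ cos φ₂ cos Δλ = -0.317168
θ = atan2(y, x) = -141.6921° → 218.3079° (mod 360°)

218.3°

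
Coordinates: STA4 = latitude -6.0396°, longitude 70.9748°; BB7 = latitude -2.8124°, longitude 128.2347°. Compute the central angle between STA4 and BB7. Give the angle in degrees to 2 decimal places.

57.16°

Δφ = 3.2272°,  Δλ = 57.2599°
a = sin²(Δφ/2) + cos φ₁ cos φ₂ sin²(Δλ/2) = 0.228829
c = 2·arcsin(√a) = 0.997574 rad = 57.1568°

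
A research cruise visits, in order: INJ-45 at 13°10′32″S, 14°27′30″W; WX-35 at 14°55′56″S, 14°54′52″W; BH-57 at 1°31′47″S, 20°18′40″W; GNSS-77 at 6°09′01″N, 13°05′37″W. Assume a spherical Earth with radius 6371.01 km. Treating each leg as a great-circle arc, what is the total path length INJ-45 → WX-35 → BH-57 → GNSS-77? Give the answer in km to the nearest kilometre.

2976 km

INJ-45: φ = -13.17556°, λ = -14.45833°
WX-35: φ = -14.93222°, λ = -14.91444°
BH-57: φ = -1.52972°, λ = -20.31111°
GNSS-77: φ = +6.15028°, λ = -13.09361°
INJ-45→WX-35: c = 0.031617 rad, d = 201.43 km
WX-35→BH-57: c = 0.251724 rad, d = 1603.74 km
BH-57→GNSS-77: c = 0.183809 rad, d = 1171.05 km
Total = 201.43 + 1603.74 + 1171.05 = 2976.22 km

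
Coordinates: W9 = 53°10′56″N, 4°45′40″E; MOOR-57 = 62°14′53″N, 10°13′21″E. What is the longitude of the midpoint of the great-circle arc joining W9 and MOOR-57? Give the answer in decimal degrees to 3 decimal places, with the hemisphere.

7.149°E

W9: φ = +53.18222°, λ = +4.76111°
MOOR-57: φ = +62.24806°, λ = +10.22250°
Bx = cos φ₂ cos Δλ = 0.463531,  By = cos φ₂ sin Δλ = 0.044318
φₘ = atan2(sin φ₁ + sin φ₂, √((cos φ₁ + Bx)² + By²)) = 57.74406°
λₘ = λ₁ + atan2(By, cos φ₁ + Bx) = 7.14890°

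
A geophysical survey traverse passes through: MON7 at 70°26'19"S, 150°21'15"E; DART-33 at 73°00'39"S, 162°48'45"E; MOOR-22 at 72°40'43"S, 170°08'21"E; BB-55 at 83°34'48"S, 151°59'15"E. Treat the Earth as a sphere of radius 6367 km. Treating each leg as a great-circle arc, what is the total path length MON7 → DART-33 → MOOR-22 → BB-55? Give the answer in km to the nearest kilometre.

2027 km

MON7: φ = -70.43861°, λ = +150.35417°
DART-33: φ = -73.01083°, λ = +162.81250°
MOOR-22: φ = -72.67861°, λ = +170.13917°
BB-55: φ = -83.58000°, λ = +151.98750°
MON7→DART-33: c = 0.081400 rad, d = 518.27 km
DART-33→MOOR-22: c = 0.038136 rad, d = 242.81 km
MOOR-22→BB-55: c = 0.198835 rad, d = 1265.98 km
Total = 518.27 + 242.81 + 1265.98 = 2027.07 km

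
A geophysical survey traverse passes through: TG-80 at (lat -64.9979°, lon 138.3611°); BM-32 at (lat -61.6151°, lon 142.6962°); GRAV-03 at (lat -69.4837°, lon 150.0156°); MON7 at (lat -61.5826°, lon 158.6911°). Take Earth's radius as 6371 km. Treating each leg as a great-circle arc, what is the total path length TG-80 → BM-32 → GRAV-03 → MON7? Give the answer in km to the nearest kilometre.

TG-80→BM-32: c = 0.068090 rad, d = 433.80 km
BM-32→GRAV-03: c = 0.146918 rad, d = 936.01 km
GRAV-03→MON7: c = 0.151150 rad, d = 962.98 km
Total = 433.80 + 936.01 + 962.98 = 2332.80 km

2333 km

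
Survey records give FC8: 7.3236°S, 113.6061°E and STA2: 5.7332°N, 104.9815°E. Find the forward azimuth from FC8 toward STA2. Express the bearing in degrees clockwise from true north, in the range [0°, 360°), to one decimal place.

Δλ = -8.6246°
y = sin Δλ · cos φ₂ = -0.149210
x = cos φ₁ sin φ₂ − sin φ₁ cos φ₂ cos Δλ = 0.224483
θ = atan2(y, x) = -33.6113° → 326.3887° (mod 360°)

326.4°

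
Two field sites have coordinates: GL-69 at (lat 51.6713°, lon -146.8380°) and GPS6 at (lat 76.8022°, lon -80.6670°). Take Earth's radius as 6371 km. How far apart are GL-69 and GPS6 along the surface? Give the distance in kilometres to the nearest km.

Δφ = 25.1309°,  Δλ = 66.1710°
a = sin²(Δφ/2) + cos φ₁ cos φ₂ sin²(Δλ/2) = 0.089524
c = 2·arcsin(√a) = 0.607721 rad = 34.8199°
d = R·c = 6371 × 0.607721 = 3871.8 km

3872 km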